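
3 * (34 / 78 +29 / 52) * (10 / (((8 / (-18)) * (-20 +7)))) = 6975 / 1352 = 5.16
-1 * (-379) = 379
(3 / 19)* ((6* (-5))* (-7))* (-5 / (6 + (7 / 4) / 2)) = -24.11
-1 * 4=-4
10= 10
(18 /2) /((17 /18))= 162 /17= 9.53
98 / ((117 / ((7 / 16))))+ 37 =34975 / 936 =37.37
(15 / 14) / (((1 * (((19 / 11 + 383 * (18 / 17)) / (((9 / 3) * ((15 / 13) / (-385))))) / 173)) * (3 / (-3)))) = 397035 / 97024018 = 0.00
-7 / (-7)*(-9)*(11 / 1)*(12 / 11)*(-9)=972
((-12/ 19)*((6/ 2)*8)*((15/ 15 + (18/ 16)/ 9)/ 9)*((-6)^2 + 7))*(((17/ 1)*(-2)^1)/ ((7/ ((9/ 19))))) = 473688/ 2527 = 187.45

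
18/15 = 6/5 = 1.20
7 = 7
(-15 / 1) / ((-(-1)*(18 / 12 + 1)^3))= -24 / 25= -0.96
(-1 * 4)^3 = -64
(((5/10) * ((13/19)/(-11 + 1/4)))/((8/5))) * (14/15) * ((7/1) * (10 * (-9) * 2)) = 19110/817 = 23.39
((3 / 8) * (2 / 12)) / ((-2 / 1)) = -1 / 32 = -0.03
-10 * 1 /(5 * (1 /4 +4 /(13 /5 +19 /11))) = -952 /559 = -1.70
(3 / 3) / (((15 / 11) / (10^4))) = 22000 / 3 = 7333.33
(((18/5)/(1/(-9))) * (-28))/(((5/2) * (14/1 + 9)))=9072/575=15.78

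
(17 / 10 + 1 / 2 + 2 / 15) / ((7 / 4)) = 4 / 3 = 1.33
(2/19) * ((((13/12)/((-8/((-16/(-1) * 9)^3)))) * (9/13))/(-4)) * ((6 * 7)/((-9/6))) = -3919104/19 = -206268.63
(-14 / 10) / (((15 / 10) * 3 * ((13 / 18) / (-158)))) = 4424 / 65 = 68.06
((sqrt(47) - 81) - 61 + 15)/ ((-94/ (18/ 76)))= 1143/ 3572 - 9 * sqrt(47)/ 3572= 0.30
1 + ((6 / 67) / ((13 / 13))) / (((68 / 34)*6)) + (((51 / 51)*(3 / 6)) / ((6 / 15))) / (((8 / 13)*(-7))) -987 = -14802131 / 15008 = -986.28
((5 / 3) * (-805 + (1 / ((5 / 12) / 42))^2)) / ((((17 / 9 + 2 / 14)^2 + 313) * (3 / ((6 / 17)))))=618875586 / 106987885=5.78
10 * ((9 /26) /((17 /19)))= 855 /221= 3.87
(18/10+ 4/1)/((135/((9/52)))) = 0.01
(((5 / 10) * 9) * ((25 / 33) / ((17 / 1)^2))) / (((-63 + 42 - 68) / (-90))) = 0.01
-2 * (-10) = 20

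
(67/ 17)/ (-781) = -67/ 13277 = -0.01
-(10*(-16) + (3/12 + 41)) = 475/4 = 118.75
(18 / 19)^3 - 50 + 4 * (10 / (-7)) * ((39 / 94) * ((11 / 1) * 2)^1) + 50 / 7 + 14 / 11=-2305837178 / 24822721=-92.89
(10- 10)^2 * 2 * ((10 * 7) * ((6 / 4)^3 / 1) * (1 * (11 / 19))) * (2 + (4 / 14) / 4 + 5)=0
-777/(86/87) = -786.03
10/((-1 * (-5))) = 2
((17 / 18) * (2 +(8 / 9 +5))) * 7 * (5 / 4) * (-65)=-2745925 / 648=-4237.54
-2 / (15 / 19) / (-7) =38 / 105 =0.36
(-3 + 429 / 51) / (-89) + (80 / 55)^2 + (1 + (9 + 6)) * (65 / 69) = 216353444 / 12632037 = 17.13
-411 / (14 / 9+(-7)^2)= -3699 / 455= -8.13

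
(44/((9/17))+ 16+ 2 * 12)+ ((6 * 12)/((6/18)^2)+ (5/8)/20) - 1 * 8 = 219785/288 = 763.14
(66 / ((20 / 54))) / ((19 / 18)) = 16038 / 95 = 168.82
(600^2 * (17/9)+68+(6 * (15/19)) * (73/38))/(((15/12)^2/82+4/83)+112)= 26734820982368/4405526675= 6068.47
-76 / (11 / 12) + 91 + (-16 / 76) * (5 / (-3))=5293 / 627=8.44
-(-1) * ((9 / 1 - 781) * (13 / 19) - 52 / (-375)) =-3762512 / 7125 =-528.07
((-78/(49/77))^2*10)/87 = 2453880/1421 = 1726.87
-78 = -78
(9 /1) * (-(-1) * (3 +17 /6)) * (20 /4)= 525 /2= 262.50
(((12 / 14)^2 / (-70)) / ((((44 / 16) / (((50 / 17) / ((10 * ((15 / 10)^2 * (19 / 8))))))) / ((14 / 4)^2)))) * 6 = -384 / 24871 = -0.02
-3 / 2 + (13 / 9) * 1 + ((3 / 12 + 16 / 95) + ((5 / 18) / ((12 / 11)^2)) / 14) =1308403 / 3447360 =0.38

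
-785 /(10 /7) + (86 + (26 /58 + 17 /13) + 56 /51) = -17713681 /38454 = -460.65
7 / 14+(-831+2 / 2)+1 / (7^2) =-81289 / 98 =-829.48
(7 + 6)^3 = 2197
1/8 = 0.12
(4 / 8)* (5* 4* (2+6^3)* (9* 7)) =137340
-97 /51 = -1.90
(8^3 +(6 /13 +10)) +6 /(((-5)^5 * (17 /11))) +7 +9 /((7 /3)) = 2578256494 /4834375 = 533.32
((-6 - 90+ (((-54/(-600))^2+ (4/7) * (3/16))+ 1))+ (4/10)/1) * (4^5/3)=-423291712/13125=-32250.80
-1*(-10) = 10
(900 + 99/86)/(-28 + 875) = 77499/72842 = 1.06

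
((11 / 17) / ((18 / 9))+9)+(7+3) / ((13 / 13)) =657 / 34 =19.32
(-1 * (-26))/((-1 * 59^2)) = -26/3481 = -0.01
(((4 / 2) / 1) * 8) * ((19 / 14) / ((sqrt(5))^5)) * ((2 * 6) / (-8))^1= -228 * sqrt(5) / 875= -0.58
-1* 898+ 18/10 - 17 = -913.20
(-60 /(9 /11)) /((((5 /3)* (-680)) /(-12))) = -66 /85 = -0.78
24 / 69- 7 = -153 / 23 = -6.65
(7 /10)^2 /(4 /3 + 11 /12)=49 /225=0.22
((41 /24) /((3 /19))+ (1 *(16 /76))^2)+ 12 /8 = 321359 /25992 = 12.36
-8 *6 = -48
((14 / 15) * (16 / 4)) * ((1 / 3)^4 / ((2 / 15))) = 28 / 81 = 0.35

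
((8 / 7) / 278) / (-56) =-1 / 13622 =-0.00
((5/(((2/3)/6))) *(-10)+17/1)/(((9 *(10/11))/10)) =-4763/9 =-529.22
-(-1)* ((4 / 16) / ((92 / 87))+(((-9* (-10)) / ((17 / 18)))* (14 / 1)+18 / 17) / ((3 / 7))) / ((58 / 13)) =253389435 / 362848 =698.33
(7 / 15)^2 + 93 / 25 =3.94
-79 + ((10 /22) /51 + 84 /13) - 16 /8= -543544 /7293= -74.53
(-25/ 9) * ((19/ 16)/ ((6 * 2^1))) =-475/ 1728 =-0.27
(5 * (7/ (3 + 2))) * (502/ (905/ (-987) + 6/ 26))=-22544067/ 4402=-5121.32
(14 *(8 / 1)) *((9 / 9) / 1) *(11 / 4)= 308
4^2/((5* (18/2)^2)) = 16/405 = 0.04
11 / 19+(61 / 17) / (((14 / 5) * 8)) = 26739 / 36176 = 0.74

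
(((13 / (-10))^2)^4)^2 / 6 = 665416609183179841 / 60000000000000000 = 11.09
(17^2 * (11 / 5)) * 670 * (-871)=-371033806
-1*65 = -65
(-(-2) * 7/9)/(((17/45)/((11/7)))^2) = 54450/2023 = 26.92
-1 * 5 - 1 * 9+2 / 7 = -96 / 7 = -13.71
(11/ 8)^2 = 121/ 64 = 1.89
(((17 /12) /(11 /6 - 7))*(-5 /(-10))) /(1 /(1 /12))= -17 /1488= -0.01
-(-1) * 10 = 10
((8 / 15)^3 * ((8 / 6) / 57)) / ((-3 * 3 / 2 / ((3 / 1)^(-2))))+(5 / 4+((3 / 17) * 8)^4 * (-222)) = -880.62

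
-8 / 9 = -0.89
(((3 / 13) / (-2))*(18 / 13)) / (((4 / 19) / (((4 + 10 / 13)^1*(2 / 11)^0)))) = -15903 / 4394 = -3.62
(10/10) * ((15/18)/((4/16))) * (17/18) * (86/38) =3655/513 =7.12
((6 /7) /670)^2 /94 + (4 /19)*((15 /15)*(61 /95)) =25225130729 /186603914350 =0.14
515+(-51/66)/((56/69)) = 633307/1232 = 514.05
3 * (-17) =-51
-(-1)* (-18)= -18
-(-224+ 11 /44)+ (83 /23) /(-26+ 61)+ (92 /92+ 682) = 2920067 /3220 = 906.85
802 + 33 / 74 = 59381 / 74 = 802.45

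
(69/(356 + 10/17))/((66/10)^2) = 9775/2200506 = 0.00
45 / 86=0.52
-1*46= -46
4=4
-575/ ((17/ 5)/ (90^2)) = -23287500/ 17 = -1369852.94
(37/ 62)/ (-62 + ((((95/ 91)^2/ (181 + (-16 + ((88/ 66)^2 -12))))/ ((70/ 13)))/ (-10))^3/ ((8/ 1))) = -2269903819856802634575616/ 235824602257556450414423311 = -0.01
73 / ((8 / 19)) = 173.38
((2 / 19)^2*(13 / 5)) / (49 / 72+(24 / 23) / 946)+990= 954155879226 / 963752675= 990.04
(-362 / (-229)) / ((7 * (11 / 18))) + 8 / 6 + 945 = 50079635 / 52899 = 946.70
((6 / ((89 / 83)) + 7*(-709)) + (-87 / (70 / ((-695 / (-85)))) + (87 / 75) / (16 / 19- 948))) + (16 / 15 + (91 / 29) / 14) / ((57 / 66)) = -39114604134116923 / 7876364657700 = -4966.07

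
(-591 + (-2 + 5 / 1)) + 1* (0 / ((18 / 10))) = -588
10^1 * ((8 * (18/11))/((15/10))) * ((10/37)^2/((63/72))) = 768000/105413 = 7.29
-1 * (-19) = 19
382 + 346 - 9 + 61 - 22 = 758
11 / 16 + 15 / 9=113 / 48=2.35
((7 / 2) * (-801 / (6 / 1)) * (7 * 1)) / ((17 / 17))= -3270.75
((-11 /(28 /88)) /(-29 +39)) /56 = -121 /1960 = -0.06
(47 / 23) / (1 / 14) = 658 / 23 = 28.61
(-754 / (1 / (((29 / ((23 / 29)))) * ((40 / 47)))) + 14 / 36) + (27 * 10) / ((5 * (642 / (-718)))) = -48977070487 / 2082006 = -23523.98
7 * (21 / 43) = 147 / 43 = 3.42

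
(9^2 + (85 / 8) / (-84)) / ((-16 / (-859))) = 46684073 / 10752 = 4341.90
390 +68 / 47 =18398 / 47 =391.45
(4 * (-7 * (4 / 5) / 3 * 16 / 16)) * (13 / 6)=-728 / 45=-16.18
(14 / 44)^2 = 49 / 484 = 0.10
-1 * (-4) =4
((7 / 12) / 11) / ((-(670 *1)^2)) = -7 / 59254800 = -0.00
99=99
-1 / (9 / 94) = -94 / 9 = -10.44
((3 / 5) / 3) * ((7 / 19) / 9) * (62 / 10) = 217 / 4275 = 0.05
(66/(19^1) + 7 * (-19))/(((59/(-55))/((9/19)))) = 1218195/21299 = 57.19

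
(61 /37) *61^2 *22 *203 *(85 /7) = 12309179630 /37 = 332680530.54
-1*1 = -1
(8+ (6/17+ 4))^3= 9261000/4913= 1885.00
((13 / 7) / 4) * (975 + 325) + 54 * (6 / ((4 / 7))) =8194 / 7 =1170.57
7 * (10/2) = 35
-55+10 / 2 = -50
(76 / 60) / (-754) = -19 / 11310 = -0.00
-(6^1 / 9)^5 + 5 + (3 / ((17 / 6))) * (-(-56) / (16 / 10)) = 173201 / 4131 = 41.93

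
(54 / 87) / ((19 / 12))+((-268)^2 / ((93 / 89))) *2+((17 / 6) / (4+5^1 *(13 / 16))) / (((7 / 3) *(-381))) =807855893656144 / 5876598483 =137469.98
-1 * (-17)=17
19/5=3.80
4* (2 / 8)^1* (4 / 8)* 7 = 7 / 2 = 3.50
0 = 0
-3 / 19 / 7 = -3 / 133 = -0.02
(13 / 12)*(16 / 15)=52 / 45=1.16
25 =25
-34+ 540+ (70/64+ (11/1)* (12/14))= 115701/224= 516.52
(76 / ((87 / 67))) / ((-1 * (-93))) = 5092 / 8091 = 0.63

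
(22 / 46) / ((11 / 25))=1.09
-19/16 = -1.19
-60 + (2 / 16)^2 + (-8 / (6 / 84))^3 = -89919231 / 64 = -1404987.98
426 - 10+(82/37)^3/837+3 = 17764710427/42396561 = 419.01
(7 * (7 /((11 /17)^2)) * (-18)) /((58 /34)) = -4333266 /3509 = -1234.90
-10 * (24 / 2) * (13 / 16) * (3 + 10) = -1267.50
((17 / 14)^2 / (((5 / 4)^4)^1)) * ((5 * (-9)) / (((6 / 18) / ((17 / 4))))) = -2122416 / 6125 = -346.52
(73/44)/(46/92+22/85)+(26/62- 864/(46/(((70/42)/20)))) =2105519/2023494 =1.04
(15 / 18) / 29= 5 / 174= 0.03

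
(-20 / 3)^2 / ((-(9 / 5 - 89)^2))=-625 / 106929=-0.01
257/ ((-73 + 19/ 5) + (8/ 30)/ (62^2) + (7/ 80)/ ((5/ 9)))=-296372400/ 79619731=-3.72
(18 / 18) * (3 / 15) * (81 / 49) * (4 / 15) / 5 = 108 / 6125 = 0.02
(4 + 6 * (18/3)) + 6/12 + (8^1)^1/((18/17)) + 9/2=473/9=52.56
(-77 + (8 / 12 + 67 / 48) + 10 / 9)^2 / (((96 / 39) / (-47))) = -69054096371 / 663552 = -104067.35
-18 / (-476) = 9 / 238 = 0.04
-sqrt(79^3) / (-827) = 79 * sqrt(79) / 827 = 0.85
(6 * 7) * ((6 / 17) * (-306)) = -4536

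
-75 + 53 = -22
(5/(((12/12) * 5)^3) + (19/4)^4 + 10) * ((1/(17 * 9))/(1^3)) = 1107427/326400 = 3.39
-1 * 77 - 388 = -465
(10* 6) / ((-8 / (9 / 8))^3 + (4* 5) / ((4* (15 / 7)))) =-43740 / 260443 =-0.17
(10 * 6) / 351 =20 / 117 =0.17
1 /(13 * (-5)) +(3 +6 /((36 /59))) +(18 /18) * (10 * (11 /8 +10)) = 98723 /780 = 126.57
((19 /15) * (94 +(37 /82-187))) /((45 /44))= -3172202 /27675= -114.62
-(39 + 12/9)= -121/3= -40.33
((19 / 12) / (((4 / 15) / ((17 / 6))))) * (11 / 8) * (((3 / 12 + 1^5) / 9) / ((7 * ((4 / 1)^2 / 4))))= 88825 / 774144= 0.11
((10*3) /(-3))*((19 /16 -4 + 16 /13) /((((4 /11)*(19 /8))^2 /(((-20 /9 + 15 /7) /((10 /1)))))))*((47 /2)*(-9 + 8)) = 1336445 /337896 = 3.96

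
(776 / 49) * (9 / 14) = 3492 / 343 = 10.18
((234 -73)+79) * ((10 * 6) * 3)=43200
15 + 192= 207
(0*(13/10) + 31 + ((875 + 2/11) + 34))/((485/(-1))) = -10342/5335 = -1.94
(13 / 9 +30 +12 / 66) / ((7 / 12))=12524 / 231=54.22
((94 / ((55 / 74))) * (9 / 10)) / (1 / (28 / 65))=876456 / 17875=49.03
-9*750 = -6750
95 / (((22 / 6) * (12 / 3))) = 285 / 44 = 6.48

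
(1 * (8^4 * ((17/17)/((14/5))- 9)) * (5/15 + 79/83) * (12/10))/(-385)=2883584/20335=141.80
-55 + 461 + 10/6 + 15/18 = 408.50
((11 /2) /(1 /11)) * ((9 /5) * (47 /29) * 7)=358281 /290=1235.45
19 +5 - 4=20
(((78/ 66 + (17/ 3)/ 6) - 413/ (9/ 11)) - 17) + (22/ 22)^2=-34231/ 66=-518.65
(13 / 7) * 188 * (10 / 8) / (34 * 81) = 3055 / 19278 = 0.16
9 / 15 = 3 / 5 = 0.60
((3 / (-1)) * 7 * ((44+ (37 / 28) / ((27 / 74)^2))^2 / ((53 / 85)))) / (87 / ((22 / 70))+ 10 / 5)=-70804543250375 / 201567953979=-351.27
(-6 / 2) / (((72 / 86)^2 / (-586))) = 541757 / 216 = 2508.13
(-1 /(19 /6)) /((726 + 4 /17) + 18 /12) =-0.00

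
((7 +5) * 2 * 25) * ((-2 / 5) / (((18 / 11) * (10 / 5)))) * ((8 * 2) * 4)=-14080 / 3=-4693.33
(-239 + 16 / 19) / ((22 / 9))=-40725 / 418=-97.43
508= 508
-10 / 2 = -5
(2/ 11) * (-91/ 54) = -91/ 297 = -0.31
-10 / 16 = -5 / 8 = -0.62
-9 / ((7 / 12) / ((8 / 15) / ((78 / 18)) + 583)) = -4093524 / 455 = -8996.76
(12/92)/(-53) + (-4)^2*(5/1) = 80.00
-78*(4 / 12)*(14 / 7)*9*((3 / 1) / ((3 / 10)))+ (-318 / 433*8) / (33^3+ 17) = -36429313152 / 7784041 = -4680.00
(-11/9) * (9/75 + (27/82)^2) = -140789/504300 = -0.28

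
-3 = -3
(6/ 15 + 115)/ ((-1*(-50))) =577/ 250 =2.31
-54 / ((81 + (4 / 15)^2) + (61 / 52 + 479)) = -631800 / 6566557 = -0.10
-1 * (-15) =15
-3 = -3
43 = 43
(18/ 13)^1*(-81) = -1458/ 13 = -112.15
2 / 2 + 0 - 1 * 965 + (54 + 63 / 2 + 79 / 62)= -27194 / 31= -877.23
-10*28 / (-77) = 40 / 11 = 3.64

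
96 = 96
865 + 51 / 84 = 865.61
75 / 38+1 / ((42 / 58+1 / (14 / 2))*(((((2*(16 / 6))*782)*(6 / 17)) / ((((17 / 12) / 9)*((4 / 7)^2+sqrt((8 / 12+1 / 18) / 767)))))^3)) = 116548608109*sqrt(118) / 91186230518234861549912064+9860799115893410846308375 / 4996138218719200571031552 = 1.97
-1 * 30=-30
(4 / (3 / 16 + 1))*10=640 / 19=33.68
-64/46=-32/23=-1.39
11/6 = 1.83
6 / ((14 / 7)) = 3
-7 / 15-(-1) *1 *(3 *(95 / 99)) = 398 / 165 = 2.41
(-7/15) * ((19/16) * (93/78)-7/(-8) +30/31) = -294161/193440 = -1.52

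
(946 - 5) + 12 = 953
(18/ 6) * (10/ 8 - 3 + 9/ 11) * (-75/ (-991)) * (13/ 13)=-9225/ 43604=-0.21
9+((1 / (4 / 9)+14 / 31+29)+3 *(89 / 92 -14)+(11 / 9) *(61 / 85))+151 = 167430791 / 1090890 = 153.48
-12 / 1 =-12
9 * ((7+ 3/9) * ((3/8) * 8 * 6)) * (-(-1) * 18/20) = 5346/5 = 1069.20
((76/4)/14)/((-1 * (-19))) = 1/14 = 0.07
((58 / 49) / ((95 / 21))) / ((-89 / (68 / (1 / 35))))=-11832 / 1691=-7.00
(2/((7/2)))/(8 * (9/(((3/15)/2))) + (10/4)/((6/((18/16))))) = 128/161385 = 0.00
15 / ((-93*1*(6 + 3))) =-5 / 279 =-0.02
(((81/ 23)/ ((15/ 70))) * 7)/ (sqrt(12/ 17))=441 * sqrt(51)/ 23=136.93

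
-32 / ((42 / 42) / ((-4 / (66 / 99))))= 192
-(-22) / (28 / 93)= 1023 / 14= 73.07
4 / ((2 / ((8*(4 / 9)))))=64 / 9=7.11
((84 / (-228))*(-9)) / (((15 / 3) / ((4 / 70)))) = 18 / 475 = 0.04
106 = 106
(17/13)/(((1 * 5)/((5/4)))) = 17/52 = 0.33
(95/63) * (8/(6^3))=0.06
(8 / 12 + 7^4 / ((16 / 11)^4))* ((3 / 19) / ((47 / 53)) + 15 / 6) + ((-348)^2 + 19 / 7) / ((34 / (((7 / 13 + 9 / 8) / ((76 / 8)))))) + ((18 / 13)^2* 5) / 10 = 14568067859097331 / 7061814509568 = 2062.94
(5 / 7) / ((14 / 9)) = 45 / 98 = 0.46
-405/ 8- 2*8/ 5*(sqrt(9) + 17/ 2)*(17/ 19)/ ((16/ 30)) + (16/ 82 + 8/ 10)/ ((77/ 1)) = -112.35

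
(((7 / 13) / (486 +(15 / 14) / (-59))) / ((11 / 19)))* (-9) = -329574 / 19134401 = -0.02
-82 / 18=-41 / 9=-4.56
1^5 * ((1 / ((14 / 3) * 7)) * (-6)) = -9 / 49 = -0.18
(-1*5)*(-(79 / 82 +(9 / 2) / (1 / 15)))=14035 / 41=342.32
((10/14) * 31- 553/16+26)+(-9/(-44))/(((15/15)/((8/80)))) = 83781/6160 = 13.60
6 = 6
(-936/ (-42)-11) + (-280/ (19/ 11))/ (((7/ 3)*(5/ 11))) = -18827/ 133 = -141.56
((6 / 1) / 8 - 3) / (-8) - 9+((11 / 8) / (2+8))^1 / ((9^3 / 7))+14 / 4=-608561 / 116640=-5.22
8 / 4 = 2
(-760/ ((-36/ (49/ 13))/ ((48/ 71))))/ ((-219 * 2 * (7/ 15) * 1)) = -53200/ 202137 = -0.26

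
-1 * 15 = -15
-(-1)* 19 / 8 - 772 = -6157 / 8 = -769.62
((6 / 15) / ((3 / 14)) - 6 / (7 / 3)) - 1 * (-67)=6961 / 105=66.30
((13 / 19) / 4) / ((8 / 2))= 13 / 304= 0.04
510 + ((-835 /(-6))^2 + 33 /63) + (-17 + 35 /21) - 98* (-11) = 5277019 /252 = 20940.55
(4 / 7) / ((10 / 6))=12 / 35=0.34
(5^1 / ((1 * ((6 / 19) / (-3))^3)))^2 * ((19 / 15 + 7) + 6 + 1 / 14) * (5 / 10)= 708275738455 / 5376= 131747719.21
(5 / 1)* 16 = 80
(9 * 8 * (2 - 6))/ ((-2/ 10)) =1440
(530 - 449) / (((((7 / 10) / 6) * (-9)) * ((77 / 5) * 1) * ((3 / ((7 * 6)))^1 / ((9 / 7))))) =-90.17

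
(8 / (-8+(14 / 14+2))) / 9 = -8 / 45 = -0.18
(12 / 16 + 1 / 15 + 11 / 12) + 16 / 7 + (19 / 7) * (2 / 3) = 204 / 35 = 5.83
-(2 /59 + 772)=-45550 /59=-772.03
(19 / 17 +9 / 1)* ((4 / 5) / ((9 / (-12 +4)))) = -5504 / 765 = -7.19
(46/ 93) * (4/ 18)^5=0.00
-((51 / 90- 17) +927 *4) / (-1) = 110747 / 30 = 3691.57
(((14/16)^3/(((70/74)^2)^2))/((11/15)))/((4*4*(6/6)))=0.07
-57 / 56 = -1.02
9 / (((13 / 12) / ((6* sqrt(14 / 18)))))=216* sqrt(7) / 13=43.96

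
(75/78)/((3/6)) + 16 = 233/13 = 17.92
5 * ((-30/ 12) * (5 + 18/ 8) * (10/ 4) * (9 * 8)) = -32625/ 2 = -16312.50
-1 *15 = -15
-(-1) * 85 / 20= 17 / 4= 4.25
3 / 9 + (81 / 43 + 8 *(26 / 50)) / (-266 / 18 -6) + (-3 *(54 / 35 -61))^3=5869638097083851 / 1034273625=5675130.79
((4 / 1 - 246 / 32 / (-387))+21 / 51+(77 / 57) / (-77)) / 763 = 2942747 / 508670736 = 0.01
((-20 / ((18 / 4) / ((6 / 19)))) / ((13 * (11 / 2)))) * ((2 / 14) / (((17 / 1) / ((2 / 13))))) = -0.00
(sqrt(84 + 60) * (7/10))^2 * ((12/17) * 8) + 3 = 170619/425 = 401.46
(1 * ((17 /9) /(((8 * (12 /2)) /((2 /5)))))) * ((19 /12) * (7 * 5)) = 2261 /2592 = 0.87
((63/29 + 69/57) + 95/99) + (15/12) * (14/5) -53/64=24488263/3491136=7.01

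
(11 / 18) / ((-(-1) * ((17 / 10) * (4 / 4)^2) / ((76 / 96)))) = 1045 / 3672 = 0.28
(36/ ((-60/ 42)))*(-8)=1008/ 5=201.60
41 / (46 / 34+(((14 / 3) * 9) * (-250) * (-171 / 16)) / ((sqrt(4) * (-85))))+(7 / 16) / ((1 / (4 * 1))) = 604833 / 358364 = 1.69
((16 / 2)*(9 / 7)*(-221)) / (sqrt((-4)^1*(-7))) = -7956*sqrt(7) / 49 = -429.58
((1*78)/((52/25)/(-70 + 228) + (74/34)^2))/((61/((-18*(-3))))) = 801368100/55129543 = 14.54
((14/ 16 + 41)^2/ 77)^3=1413412221390625/ 119677386752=11810.19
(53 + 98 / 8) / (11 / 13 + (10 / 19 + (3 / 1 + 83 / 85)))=12.20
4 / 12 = 1 / 3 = 0.33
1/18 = 0.06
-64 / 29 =-2.21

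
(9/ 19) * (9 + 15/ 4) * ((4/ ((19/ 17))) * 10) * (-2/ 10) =-15606/ 361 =-43.23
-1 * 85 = -85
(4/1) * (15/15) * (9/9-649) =-2592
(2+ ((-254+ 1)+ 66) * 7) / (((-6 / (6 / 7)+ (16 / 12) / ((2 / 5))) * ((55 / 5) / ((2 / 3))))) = 2614 / 121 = 21.60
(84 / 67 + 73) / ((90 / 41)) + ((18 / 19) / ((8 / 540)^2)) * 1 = 49841090 / 11457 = 4350.27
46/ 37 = 1.24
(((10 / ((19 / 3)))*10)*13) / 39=100 / 19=5.26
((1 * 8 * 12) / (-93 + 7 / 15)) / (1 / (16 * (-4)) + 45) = -23040 / 999013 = -0.02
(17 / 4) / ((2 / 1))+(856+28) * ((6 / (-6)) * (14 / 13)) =-7599 / 8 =-949.88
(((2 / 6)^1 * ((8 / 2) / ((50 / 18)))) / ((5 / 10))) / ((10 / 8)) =96 / 125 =0.77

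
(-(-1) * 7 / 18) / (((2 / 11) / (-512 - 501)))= -78001 / 36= -2166.69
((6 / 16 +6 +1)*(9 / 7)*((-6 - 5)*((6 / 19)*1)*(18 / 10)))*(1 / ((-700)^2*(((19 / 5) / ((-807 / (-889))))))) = -127269549 / 4403145880000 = -0.00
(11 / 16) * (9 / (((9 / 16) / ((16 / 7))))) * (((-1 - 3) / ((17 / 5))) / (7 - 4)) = -9.86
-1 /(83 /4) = -4 /83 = -0.05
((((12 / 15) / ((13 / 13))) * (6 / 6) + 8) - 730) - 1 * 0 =-3606 / 5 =-721.20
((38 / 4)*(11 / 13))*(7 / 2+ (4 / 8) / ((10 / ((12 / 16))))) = 59147 / 2080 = 28.44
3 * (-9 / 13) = -27 / 13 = -2.08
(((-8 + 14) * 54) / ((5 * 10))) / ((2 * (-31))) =-81 / 775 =-0.10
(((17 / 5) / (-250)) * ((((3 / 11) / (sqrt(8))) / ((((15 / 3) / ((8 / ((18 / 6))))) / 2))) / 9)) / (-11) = 0.00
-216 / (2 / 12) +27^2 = -567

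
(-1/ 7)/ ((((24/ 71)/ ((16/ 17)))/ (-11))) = 1562/ 357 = 4.38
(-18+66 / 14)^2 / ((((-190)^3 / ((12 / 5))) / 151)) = -3917997 / 420113750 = -0.01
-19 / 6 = -3.17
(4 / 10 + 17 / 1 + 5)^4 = 157351936 / 625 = 251763.10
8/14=4/7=0.57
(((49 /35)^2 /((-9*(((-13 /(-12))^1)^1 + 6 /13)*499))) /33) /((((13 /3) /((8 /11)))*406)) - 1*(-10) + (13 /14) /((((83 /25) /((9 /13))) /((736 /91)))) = 19353779247439198 /1673322861285075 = 11.57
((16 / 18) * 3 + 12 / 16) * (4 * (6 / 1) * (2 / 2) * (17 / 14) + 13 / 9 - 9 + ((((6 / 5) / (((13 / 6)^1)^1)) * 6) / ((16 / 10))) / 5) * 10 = 751.76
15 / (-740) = -3 / 148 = -0.02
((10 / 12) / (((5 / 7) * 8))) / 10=7 / 480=0.01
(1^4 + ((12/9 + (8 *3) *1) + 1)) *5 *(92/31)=37720/93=405.59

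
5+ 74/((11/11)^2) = 79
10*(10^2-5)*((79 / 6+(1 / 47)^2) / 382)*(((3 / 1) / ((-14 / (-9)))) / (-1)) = -106580025 / 1687676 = -63.15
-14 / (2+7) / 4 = -7 / 18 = -0.39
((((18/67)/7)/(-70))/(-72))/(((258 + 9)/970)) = 97/3506244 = 0.00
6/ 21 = 0.29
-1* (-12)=12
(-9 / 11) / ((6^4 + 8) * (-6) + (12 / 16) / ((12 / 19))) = 144 / 1376815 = 0.00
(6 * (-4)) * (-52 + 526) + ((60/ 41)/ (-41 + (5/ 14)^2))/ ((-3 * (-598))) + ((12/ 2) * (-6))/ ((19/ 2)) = -21233892100624/ 1865930131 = -11379.79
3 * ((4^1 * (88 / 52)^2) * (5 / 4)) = 7260 / 169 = 42.96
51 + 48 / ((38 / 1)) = 993 / 19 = 52.26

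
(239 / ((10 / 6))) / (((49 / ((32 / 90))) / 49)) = 3824 / 75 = 50.99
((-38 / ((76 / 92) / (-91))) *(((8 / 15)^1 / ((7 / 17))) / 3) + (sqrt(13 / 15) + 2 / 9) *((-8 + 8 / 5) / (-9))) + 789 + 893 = 32 *sqrt(195) / 675 + 1413226 / 405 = 3490.11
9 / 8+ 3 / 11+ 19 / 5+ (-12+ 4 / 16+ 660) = 653.45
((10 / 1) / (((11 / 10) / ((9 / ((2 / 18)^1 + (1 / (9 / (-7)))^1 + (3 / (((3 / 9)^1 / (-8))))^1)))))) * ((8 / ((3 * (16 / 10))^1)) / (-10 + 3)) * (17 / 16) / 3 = 6375 / 67144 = 0.09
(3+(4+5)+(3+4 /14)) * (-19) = -2033 /7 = -290.43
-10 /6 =-5 /3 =-1.67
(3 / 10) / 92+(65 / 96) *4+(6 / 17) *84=379567 / 11730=32.36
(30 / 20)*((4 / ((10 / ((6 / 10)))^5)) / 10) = 0.00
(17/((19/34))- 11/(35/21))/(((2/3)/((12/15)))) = 13578/475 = 28.59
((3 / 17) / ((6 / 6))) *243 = 42.88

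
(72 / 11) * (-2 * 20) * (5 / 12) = -1200 / 11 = -109.09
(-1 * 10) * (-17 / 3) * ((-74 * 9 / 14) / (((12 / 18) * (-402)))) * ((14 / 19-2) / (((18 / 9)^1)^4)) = -28305 / 35644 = -0.79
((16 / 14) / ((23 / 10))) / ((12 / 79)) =1580 / 483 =3.27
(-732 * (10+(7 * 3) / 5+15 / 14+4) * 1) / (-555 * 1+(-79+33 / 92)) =45423528 / 2040325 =22.26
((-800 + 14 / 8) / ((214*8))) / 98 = -3193 / 671104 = -0.00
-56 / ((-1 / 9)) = 504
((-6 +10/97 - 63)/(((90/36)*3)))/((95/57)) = -13366/2425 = -5.51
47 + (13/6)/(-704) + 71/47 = 9630109/198528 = 48.51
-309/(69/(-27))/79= 2781/1817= 1.53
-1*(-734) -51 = 683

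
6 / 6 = 1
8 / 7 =1.14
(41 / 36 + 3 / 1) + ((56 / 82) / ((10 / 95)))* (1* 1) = 15685 / 1476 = 10.63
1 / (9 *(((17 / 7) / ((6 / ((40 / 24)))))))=14 / 85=0.16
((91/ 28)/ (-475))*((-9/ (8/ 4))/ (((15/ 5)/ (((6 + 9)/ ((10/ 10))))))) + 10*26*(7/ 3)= 1383551/ 2280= 606.82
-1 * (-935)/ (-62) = -935/ 62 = -15.08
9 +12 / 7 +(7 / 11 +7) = 1413 / 77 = 18.35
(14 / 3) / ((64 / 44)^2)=847 / 384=2.21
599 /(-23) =-599 /23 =-26.04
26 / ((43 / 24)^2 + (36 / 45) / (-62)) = 8.13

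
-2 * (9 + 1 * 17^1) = -52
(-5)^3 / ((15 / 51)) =-425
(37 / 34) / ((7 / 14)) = 37 / 17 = 2.18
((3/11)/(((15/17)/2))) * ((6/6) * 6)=204/55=3.71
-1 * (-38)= 38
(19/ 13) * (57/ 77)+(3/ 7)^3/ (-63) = 371040/ 343343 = 1.08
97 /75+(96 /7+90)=55129 /525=105.01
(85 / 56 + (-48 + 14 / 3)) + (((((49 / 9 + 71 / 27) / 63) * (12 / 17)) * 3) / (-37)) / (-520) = -2584953253 / 61818120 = -41.82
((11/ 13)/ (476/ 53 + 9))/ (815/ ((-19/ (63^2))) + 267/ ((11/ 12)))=-121847/ 440072258301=-0.00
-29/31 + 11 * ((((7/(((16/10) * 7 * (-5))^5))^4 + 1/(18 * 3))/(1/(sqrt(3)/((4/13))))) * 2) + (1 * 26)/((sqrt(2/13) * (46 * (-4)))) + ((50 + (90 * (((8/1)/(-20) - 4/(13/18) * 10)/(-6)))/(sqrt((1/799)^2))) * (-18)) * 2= -9700464329/403 - 13 * sqrt(26)/184 + 2739519662508147448907429192929045 * sqrt(3)/2069007856999160311062953516335104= -24070629.16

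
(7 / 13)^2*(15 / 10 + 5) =49 / 26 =1.88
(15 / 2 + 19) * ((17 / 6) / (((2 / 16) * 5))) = 1802 / 15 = 120.13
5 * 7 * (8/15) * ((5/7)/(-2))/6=-10/9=-1.11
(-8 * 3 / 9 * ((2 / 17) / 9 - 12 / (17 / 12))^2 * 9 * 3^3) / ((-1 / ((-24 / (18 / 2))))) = -107163904 / 867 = -123603.12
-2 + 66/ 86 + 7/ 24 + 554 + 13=584173/ 1032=566.06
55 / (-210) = -0.26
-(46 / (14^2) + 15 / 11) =-1723 / 1078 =-1.60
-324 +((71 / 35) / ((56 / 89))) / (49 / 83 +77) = -4089133123 / 12622400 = -323.96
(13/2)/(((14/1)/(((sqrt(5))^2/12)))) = 65/336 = 0.19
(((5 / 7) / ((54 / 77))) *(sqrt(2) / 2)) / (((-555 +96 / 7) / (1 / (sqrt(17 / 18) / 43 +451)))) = -64210223 *sqrt(2) / 30779981201142 +3311 *sqrt(17) / 92339943603426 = -0.00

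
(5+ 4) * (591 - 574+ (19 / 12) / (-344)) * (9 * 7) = 9636.39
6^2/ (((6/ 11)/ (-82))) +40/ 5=-5404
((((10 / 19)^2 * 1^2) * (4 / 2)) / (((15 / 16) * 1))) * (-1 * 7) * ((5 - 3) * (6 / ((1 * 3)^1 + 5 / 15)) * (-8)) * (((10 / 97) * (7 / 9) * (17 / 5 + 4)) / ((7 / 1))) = 1060864 / 105051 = 10.10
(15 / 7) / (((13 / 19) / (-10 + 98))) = 25080 / 91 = 275.60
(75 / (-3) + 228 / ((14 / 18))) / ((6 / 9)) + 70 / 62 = 175051 / 434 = 403.34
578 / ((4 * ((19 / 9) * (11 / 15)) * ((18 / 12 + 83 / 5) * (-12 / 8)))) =-130050 / 37829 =-3.44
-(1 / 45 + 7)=-316 / 45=-7.02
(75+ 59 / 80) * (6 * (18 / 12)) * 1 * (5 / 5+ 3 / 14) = 827.70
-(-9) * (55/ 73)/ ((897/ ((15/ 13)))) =2475/ 283751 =0.01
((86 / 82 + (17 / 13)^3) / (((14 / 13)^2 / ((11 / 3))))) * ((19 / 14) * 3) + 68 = 2880312 / 26117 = 110.28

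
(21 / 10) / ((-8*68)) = -21 / 5440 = -0.00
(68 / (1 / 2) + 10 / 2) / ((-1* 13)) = -141 / 13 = -10.85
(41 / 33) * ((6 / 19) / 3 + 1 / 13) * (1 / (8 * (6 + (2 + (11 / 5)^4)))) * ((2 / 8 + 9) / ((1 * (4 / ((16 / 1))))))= 4740625 / 142305592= 0.03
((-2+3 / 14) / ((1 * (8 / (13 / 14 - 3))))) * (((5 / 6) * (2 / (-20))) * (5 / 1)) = -3625 / 18816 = -0.19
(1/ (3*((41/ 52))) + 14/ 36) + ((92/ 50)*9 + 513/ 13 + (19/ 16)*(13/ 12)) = 446079937/ 7675200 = 58.12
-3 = -3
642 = 642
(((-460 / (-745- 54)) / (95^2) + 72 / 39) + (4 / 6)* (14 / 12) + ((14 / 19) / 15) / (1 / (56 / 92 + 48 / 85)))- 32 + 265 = 4573339394192 / 19404733725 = 235.68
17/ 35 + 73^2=186532/ 35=5329.49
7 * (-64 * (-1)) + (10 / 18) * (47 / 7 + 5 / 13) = 370142 / 819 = 451.94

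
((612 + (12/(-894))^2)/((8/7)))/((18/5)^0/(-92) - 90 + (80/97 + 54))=-106094214436/6971136201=-15.22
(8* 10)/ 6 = 40/ 3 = 13.33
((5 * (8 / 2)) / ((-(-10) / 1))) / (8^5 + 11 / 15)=30 / 491531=0.00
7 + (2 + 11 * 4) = 53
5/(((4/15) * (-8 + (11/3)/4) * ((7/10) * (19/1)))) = -0.20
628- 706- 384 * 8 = -3150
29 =29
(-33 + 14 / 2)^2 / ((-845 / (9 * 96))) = -691.20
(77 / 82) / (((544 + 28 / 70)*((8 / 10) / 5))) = 9625 / 892816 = 0.01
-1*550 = -550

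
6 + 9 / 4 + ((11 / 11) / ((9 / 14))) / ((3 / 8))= 1339 / 108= 12.40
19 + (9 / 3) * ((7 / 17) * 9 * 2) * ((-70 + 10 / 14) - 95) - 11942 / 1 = -15575.94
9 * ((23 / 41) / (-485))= -207 / 19885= -0.01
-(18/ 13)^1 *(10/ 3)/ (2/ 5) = -150/ 13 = -11.54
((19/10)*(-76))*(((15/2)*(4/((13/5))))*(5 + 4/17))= -1927740/221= -8722.81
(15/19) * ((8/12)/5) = 2/19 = 0.11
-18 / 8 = -9 / 4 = -2.25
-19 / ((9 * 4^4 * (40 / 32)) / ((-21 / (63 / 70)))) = 133 / 864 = 0.15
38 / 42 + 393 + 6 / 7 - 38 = 7492 / 21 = 356.76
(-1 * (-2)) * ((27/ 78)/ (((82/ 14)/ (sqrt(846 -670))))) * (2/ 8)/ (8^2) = 63 * sqrt(11)/ 34112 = 0.01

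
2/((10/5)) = 1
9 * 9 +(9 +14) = 104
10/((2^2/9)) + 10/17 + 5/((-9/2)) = 6725/306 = 21.98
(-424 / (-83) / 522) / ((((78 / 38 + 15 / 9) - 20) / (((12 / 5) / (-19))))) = 53 / 698030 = 0.00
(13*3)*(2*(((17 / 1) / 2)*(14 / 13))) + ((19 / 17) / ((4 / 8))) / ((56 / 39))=340605 / 476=715.56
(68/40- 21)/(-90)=193/900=0.21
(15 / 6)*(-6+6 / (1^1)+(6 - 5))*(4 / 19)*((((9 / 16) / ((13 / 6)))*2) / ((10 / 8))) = 54 / 247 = 0.22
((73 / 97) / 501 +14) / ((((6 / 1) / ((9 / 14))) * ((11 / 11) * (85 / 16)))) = 0.28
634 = 634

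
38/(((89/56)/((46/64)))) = 3059/178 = 17.19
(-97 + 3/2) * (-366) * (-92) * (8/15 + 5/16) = -54398519/20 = -2719925.95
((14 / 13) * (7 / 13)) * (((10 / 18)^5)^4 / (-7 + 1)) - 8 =-49311495774939053607481 / 6163936387741862902107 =-8.00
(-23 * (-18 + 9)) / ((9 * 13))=23 / 13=1.77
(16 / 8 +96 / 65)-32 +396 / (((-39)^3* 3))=-2820154 / 98865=-28.53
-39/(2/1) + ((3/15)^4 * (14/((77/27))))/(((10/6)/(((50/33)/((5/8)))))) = -2947647/151250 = -19.49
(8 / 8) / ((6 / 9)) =3 / 2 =1.50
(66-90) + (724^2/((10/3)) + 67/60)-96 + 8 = 1885703/12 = 157141.92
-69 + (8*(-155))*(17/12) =-5477/3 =-1825.67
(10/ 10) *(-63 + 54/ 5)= -261/ 5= -52.20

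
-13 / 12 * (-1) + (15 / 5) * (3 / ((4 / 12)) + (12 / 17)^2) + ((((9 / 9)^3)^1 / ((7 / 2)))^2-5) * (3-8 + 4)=5862061 / 169932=34.50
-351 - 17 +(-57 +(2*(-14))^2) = 359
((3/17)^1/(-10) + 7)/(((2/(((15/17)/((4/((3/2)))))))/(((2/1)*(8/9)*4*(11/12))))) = 13057/1734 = 7.53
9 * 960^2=8294400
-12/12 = -1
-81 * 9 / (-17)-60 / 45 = 2119 / 51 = 41.55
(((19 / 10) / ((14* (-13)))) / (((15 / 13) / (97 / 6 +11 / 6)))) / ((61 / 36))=-1026 / 10675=-0.10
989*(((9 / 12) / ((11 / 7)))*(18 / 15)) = 62307 / 110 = 566.43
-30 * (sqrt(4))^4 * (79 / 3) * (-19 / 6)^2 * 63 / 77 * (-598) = 682174480 / 11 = 62015861.82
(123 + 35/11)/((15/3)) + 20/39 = 55232/2145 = 25.75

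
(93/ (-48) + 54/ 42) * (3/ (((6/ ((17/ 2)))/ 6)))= -3723/ 224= -16.62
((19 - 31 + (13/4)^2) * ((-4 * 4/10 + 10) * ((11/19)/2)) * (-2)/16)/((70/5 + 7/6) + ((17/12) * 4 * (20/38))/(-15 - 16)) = 164703/5680960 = 0.03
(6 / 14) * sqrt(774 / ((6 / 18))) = 9 * sqrt(258) / 7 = 20.65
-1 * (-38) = 38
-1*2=-2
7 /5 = 1.40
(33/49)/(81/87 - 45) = -319/20874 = -0.02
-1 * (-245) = 245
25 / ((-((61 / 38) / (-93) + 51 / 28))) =-1236900 / 89263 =-13.86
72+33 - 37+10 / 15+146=644 / 3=214.67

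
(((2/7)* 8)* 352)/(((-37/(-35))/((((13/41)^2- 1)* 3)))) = -127733760/62197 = -2053.70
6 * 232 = 1392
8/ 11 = 0.73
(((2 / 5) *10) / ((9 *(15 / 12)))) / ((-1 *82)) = -0.00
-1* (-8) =8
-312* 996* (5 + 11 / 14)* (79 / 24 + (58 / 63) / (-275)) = -79666111278 / 13475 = -5912141.84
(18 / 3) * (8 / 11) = 48 / 11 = 4.36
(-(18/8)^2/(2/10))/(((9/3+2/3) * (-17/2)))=1215/1496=0.81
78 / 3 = 26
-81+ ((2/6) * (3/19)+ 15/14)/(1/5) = -20051/266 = -75.38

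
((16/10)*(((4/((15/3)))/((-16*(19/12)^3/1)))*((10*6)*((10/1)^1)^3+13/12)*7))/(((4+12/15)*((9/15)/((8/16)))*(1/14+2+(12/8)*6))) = -132.74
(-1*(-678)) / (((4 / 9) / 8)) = 12204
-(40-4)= -36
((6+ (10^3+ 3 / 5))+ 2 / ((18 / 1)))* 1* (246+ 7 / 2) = 11302849 / 45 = 251174.42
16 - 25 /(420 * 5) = 15.99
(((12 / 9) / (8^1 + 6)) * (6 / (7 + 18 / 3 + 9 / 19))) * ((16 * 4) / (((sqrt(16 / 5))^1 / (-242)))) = -2299 * sqrt(5) / 14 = -367.19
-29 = -29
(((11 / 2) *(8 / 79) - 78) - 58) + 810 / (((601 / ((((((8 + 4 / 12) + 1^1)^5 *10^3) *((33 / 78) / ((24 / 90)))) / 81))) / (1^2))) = 93467039672900 / 49995387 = 1869513.27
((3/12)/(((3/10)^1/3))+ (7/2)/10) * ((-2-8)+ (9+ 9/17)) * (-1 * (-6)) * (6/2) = -2052/85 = -24.14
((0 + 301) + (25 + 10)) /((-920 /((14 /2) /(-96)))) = 49 /1840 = 0.03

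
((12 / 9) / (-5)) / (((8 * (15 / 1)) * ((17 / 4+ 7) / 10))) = -4 / 2025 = -0.00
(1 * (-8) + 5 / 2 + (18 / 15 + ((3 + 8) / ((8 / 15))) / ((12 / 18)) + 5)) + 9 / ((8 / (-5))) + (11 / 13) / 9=244357 / 9360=26.11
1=1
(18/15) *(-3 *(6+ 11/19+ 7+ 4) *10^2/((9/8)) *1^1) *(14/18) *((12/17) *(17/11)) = -2992640/627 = -4772.95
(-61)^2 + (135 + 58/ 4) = 7741/ 2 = 3870.50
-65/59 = -1.10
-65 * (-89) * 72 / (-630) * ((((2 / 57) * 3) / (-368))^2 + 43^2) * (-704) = 1150444824137180 / 1336783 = 860607012.61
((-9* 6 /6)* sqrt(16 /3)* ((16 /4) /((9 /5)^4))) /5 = -2000* sqrt(3) /2187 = -1.58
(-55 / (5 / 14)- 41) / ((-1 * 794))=195 / 794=0.25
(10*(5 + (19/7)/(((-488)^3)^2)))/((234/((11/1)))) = 2888731361860357805/1229023888500588544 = 2.35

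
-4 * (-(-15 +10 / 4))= -50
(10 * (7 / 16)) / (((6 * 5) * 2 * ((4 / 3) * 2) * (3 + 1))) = 7 / 1024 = 0.01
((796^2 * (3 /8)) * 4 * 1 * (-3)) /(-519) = 950424 /173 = 5493.78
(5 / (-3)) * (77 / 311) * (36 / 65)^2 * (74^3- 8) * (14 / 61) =-188707470336 / 16030495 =-11771.78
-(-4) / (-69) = -4 / 69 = -0.06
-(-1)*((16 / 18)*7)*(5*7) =1960 / 9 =217.78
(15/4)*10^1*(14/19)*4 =110.53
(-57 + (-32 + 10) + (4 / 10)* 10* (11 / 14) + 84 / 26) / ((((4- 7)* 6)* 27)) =2203 / 14742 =0.15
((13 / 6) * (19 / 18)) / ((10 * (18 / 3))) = 247 / 6480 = 0.04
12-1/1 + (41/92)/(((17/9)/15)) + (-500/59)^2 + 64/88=5215253321/59887124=87.08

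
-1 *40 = -40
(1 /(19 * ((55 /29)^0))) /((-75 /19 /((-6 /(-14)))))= -1 /175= -0.01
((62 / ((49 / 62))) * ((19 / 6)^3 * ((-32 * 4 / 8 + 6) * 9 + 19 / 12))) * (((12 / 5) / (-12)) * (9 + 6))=6993580439 / 10584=660769.13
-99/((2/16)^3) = -50688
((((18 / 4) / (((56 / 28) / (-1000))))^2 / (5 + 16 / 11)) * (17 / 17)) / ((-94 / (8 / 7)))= -222750000 / 23359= -9535.94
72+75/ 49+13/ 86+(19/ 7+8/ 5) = 1643377/ 21070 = 78.00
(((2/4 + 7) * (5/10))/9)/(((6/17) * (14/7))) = 85/144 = 0.59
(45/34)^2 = 2025/1156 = 1.75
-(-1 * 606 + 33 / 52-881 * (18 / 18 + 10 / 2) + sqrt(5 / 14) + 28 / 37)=11333531 / 1924-sqrt(70) / 14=5890.01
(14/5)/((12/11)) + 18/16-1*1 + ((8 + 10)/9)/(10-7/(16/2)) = 25499/8760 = 2.91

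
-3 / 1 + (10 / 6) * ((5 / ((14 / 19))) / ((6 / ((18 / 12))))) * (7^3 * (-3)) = -23299 / 8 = -2912.38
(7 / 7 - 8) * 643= -4501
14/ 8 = 1.75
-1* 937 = -937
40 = 40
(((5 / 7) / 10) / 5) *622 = 311 / 35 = 8.89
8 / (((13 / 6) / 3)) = 144 / 13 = 11.08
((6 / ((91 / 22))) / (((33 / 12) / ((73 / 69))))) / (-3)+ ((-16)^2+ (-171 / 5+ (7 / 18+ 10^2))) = 60655681 / 188370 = 322.00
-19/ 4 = -4.75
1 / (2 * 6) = 1 / 12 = 0.08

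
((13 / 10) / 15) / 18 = 13 / 2700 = 0.00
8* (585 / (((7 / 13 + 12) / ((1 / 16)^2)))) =7605 / 5216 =1.46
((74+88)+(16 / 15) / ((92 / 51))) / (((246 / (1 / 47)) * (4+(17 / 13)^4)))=267016789 / 131477138475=0.00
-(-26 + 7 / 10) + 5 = 30.30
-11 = -11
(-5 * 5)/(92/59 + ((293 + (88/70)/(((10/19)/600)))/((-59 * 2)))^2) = -17056900/147062777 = -0.12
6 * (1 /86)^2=3 /3698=0.00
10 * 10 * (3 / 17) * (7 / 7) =300 / 17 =17.65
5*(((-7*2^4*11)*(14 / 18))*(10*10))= -4312000 / 9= -479111.11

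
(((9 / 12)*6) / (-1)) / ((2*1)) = -9 / 4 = -2.25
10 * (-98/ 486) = -490/ 243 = -2.02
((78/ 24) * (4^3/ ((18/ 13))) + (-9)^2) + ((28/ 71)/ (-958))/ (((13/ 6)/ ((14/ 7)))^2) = 11960573057/ 51727689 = 231.22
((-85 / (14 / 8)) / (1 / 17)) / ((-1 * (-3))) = -275.24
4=4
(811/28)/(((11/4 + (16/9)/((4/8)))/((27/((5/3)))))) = 591219/7945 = 74.41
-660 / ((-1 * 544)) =165 / 136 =1.21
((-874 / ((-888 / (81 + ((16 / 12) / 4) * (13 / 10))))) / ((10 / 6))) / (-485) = -1067591 / 10767000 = -0.10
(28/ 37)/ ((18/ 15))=70/ 111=0.63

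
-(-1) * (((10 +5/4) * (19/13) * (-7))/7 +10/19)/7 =-15725/6916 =-2.27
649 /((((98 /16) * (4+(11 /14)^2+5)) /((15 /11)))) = 5664 /377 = 15.02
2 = 2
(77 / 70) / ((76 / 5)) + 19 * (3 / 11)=8785 / 1672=5.25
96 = 96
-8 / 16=-0.50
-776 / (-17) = 776 / 17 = 45.65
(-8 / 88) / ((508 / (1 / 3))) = -1 / 16764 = -0.00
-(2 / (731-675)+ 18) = -505 / 28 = -18.04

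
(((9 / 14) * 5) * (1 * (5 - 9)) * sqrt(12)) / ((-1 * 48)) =15 * sqrt(3) / 28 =0.93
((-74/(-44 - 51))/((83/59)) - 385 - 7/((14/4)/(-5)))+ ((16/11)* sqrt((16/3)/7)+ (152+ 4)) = -1722449/7885+ 64* sqrt(21)/231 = -217.18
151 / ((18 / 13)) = 1963 / 18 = 109.06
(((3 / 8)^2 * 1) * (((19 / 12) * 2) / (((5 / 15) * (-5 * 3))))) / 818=-57 / 523520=-0.00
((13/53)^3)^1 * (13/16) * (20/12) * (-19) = -2713295/7146096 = -0.38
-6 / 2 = -3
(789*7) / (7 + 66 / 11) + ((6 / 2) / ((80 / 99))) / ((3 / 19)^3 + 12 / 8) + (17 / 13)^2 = 1534209613 / 3576040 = 429.02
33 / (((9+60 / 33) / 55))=19965 / 119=167.77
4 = 4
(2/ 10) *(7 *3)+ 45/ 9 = 46/ 5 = 9.20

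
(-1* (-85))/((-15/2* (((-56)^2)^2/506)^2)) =-1088153/36268991840256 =-0.00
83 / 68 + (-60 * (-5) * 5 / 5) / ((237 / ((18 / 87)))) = 230953 / 155788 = 1.48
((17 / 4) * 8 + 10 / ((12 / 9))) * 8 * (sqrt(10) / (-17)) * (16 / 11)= -5312 * sqrt(10) / 187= -89.83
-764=-764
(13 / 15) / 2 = 13 / 30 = 0.43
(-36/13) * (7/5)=-252/65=-3.88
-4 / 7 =-0.57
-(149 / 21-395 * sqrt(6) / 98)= -149 / 21+395 * sqrt(6) / 98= 2.78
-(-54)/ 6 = 9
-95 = -95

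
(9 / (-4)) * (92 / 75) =-2.76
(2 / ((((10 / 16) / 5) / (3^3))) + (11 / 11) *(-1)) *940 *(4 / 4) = 405140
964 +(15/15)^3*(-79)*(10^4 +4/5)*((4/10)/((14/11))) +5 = -247336.58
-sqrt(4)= -2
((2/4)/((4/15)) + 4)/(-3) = -47/24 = -1.96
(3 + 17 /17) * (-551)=-2204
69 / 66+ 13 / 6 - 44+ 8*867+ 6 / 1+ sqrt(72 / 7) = 6*sqrt(14) / 7+ 227740 / 33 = 6904.42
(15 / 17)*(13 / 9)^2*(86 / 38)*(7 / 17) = 254345 / 148257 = 1.72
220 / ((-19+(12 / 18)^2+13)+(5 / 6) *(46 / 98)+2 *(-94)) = -1.14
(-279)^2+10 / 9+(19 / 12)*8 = 700693 / 9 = 77854.78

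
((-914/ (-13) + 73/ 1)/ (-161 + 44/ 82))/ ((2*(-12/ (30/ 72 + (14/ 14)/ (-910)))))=2139667/ 138363680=0.02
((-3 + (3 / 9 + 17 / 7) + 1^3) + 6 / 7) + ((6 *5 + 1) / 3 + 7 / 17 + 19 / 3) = 2225 / 119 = 18.70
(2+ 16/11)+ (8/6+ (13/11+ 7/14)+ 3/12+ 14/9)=3277/396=8.28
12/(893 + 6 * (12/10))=60/4501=0.01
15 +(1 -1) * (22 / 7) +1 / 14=15.07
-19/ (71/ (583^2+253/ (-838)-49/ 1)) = -5410927673/ 59498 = -90943.02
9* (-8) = -72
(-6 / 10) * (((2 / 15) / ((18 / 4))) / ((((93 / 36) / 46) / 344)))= -253184 / 2325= -108.90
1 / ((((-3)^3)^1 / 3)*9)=-1 / 81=-0.01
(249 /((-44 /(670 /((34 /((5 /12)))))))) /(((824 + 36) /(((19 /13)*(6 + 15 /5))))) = -0.71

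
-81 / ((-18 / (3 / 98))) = 27 / 196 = 0.14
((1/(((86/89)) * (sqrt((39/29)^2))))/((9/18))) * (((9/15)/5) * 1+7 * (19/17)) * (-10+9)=-8713456/712725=-12.23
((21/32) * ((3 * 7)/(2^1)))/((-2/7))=-3087/128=-24.12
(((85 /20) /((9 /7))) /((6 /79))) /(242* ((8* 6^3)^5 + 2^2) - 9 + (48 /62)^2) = 9034361 /773946954308654460790056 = 0.00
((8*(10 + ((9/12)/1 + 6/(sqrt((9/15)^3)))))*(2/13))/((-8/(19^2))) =-7220*sqrt(15)/39 - 15523/26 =-1314.04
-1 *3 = -3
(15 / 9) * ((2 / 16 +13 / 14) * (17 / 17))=295 / 168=1.76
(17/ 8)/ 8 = 17/ 64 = 0.27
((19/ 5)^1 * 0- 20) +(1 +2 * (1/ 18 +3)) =-116/ 9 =-12.89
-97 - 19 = -116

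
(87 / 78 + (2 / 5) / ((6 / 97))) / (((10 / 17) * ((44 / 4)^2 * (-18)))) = -50269 / 8494200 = -0.01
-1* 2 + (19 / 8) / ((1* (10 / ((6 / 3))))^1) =-61 / 40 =-1.52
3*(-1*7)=-21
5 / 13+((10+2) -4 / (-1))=213 / 13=16.38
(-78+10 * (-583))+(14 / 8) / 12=-5907.85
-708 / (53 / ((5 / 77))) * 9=-31860 / 4081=-7.81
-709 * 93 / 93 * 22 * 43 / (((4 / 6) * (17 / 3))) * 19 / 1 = -57346047 / 17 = -3373296.88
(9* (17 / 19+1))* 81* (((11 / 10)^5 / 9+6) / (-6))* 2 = -1351335393 / 475000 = -2844.92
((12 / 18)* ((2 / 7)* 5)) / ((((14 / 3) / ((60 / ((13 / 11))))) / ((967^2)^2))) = 5770983490278600 / 637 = 9059628713153.22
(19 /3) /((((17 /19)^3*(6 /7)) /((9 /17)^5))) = 5985252567 /13951514882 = 0.43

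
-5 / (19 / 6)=-1.58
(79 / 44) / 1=1.80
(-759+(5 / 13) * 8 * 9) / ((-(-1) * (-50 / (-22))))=-104577 / 325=-321.78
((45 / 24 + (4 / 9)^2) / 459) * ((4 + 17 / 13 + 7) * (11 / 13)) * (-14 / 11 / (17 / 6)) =-0.02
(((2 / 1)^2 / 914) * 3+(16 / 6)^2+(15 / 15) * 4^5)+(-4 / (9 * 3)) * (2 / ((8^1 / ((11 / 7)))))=89056267 / 86373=1031.07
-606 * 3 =-1818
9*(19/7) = 171/7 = 24.43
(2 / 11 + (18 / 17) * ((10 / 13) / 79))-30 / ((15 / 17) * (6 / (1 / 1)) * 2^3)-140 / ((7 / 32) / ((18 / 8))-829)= -95537375281 / 275080232856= -0.35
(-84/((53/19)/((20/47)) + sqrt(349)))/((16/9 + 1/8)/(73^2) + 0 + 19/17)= 172879100231040/107418328315373-26372564467200 * sqrt(349)/107418328315373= -2.98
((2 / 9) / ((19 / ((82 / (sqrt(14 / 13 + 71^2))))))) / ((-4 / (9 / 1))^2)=123*sqrt(94679) / 553508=0.07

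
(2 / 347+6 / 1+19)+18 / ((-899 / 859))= 2435309 / 311953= 7.81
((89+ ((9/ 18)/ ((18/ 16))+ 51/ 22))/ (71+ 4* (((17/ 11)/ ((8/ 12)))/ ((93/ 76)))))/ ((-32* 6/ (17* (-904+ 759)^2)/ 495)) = -1076106.73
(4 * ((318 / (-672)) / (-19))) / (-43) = -53 / 22876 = -0.00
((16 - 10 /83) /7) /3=0.76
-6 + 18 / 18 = -5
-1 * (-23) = 23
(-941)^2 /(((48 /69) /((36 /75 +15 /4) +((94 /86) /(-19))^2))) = 5754812903233061 /1067982400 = 5388490.39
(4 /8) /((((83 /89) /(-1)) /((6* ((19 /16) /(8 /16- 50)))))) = 1691 /21912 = 0.08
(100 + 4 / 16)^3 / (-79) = -64481201 / 5056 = -12753.40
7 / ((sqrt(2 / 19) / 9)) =63* sqrt(38) / 2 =194.18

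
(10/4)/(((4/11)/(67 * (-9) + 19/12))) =-396935/96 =-4134.74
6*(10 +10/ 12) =65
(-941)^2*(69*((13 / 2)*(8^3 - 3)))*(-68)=-13745748364842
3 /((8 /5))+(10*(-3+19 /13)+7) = -677 /104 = -6.51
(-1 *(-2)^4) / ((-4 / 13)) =52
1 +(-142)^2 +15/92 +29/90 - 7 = 83456129/4140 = 20158.49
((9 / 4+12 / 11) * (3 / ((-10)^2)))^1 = 441 / 4400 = 0.10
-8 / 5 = -1.60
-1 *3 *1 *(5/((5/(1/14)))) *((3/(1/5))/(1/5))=-225/14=-16.07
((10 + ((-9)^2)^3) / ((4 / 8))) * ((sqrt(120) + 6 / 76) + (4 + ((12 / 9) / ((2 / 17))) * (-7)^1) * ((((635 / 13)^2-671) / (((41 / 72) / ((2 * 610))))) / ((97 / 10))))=-387314430827825348511 / 12770147 + 2125804 * sqrt(30)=-30329665127466.12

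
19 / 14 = 1.36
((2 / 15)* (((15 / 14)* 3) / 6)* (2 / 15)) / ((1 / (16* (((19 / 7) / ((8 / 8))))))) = 304 / 735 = 0.41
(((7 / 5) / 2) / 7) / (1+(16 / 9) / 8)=9 / 110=0.08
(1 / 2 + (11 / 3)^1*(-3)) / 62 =-0.17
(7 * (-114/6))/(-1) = 133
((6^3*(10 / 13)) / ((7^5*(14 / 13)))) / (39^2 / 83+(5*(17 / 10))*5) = 0.00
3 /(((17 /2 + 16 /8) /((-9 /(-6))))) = 3 /7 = 0.43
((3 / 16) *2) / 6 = 1 / 16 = 0.06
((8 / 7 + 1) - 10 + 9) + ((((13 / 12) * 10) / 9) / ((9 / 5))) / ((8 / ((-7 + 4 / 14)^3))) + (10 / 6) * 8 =-14437259 / 1333584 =-10.83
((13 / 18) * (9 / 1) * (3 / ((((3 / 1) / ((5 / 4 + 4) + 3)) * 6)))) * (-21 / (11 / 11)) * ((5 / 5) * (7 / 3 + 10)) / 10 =-231.48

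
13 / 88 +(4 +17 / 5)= 3321 / 440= 7.55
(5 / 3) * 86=430 / 3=143.33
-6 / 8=-3 / 4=-0.75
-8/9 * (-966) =2576/3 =858.67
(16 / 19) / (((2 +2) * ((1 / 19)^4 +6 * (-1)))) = -27436 / 781925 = -0.04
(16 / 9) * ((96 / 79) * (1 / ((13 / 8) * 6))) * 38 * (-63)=-544768 / 1027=-530.45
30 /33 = 10 /11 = 0.91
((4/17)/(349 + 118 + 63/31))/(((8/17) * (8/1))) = 31/232640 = 0.00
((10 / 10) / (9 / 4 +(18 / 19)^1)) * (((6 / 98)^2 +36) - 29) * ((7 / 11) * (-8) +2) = -43452544 / 6417873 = -6.77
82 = 82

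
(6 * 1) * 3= 18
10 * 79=790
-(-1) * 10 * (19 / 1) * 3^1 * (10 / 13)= 5700 / 13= 438.46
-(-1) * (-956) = -956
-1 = -1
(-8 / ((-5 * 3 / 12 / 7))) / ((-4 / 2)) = -112 / 5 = -22.40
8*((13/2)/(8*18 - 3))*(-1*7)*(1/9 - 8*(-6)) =-157612/1269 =-124.20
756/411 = 252/137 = 1.84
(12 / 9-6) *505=-7070 / 3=-2356.67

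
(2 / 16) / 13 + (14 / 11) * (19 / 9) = 27763 / 10296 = 2.70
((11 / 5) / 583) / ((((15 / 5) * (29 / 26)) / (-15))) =-0.02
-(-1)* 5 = 5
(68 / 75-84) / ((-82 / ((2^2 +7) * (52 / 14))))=21736 / 525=41.40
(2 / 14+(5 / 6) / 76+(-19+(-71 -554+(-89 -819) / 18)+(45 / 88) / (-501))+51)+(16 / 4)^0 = -5649312115 / 8795556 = -642.29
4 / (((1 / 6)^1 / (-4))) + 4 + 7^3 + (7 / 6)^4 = 327697 / 1296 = 252.85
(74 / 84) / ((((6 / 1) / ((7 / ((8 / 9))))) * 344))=37 / 11008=0.00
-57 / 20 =-2.85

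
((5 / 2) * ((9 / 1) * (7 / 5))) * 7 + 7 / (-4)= 875 / 4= 218.75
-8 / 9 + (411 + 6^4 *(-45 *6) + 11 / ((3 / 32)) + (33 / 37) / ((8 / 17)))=-930776719 / 2664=-349390.66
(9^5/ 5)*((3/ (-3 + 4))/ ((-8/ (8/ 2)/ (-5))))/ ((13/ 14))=95386.85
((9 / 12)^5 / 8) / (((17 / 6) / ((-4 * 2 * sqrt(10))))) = -729 * sqrt(10) / 8704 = -0.26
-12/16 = -3/4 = -0.75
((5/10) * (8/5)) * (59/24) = 59/30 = 1.97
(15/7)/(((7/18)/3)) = 16.53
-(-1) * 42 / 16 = 21 / 8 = 2.62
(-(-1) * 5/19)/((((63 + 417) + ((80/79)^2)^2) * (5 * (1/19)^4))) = 267158605579/18736998880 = 14.26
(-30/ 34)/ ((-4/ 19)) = 285/ 68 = 4.19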